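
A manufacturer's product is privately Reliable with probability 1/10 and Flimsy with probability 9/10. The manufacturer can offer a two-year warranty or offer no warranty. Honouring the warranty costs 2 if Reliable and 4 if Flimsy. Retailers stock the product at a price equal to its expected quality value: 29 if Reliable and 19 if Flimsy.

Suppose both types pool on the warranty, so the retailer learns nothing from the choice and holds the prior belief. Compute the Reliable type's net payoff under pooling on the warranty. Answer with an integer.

Pooled price = 1/10·29 + 9/10·19 = 20.
Reliable pays cost 2 for the warranty, so net payoff = 20 − 2 = 18.

18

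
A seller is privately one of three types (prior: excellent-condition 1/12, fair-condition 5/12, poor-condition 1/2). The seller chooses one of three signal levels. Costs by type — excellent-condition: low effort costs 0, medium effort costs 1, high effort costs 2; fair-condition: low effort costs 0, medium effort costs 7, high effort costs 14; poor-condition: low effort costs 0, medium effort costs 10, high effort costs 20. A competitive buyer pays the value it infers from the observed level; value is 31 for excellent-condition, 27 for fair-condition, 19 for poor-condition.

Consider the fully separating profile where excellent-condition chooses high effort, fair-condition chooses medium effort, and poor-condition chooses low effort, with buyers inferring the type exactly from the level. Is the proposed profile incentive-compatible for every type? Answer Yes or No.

Separating prices: high effort → 31, medium effort → 27, low effort → 19.
excellent-condition (assigned high effort): low effort: 19 − 0 = 19; medium effort: 27 − 1 = 26; high effort: 31 − 2 = 29. excellent-condition stays.
fair-condition (assigned medium effort): low effort: 19 − 0 = 19; medium effort: 27 − 7 = 20; high effort: 31 − 14 = 17. fair-condition stays.
poor-condition (assigned low effort): low effort: 19 − 0 = 19; medium effort: 27 − 10 = 17; high effort: 31 − 20 = 11. poor-condition stays.
Every type prefers its assigned level; separation holds.

Yes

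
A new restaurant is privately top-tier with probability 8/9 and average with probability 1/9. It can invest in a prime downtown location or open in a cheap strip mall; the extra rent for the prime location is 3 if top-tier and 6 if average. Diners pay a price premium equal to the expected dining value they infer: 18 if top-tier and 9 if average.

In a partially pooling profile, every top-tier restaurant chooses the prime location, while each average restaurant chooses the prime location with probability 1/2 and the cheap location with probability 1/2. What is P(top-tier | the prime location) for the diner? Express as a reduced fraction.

16/17

P(the prime location) = (8/9)·1 + (1/9)·(1/2) = 17/18.
By Bayes' rule, P(top-tier | the prime location) = (8/9) / (17/18) = 16/17.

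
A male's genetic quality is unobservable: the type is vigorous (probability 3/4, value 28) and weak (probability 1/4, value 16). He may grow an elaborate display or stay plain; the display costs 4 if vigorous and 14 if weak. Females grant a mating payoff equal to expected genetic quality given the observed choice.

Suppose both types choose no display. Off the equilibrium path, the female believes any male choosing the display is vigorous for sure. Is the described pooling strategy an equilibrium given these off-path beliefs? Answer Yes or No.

Yes

On path, the female holds the prior and pays 3/4·28 + 1/4·16 = 25. Off path (the display), believing vigorous, it pays 28.
vigorous: no display nets 25; the display nets 28 − 4 = 24. vigorous stays.
weak: no display nets 25; the display nets 28 − 14 = 14. weak stays.
No type deviates, so pooling is sustained.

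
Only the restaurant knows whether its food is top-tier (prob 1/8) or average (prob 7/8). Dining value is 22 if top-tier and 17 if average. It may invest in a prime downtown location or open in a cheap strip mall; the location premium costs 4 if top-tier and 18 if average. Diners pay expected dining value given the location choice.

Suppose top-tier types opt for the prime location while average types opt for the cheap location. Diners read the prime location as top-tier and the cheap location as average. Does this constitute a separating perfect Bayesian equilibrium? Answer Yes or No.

Yes

Under these beliefs, the prime location earns price premium 22 and the cheap location earns price premium 17.
top-tier: the prime location nets 22 − 4 = 18; the cheap location nets 17. top-tier prefers the prime location.
average: the prime location nets 22 − 18 = 4; the cheap location nets 17. average prefers the cheap location.
Neither type deviates, so the separating profile is an equilibrium.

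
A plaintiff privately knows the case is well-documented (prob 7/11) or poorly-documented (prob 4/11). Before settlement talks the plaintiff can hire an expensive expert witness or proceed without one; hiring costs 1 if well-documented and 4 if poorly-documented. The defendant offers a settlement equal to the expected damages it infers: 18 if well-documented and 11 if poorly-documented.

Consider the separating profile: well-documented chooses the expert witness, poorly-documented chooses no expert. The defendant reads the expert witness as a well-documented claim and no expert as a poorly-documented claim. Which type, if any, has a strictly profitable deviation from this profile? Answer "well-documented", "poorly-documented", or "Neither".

poorly-documented

The expert witness pays 18; no expert pays 11.
well-documented: assigned the expert witness, nets 18 − 1 = 17; deviating to no expert nets 11.
poorly-documented: assigned no expert, nets 11; deviating to the expert witness nets 18 − 4 = 14.
The poorly-documented type gains 3 by deviating.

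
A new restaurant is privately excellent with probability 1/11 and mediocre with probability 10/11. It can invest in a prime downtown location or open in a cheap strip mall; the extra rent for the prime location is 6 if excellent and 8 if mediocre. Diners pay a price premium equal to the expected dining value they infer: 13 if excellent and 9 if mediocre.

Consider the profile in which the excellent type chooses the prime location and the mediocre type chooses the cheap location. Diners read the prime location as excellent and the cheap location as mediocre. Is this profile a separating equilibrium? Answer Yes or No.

Under these beliefs, the prime location earns price premium 13 and the cheap location earns price premium 9.
excellent: the prime location nets 13 − 6 = 7; the cheap location nets 9. excellent would deviate to the cheap location.
mediocre: the prime location nets 13 − 8 = 5; the cheap location nets 9. mediocre prefers the cheap location.
excellent has a profitable deviation, so the profile is not an equilibrium.

No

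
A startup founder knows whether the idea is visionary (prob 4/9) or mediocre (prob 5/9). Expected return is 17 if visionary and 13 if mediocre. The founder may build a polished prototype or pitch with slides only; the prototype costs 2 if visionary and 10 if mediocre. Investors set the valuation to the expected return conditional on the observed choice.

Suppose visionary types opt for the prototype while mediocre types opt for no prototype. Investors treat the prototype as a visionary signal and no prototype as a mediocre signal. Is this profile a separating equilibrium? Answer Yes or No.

Yes

Under these beliefs, the prototype earns valuation 17 and no prototype earns valuation 13.
visionary: the prototype nets 17 − 2 = 15; no prototype nets 13. visionary prefers the prototype.
mediocre: the prototype nets 17 − 10 = 7; no prototype nets 13. mediocre prefers no prototype.
Neither type deviates, so the separating profile is an equilibrium.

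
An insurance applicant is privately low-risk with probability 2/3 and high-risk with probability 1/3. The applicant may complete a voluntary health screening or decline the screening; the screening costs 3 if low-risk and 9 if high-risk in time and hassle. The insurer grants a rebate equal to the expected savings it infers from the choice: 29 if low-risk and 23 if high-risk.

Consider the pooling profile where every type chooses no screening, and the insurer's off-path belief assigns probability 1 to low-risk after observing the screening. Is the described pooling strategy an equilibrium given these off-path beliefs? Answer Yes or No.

On path, the insurer holds the prior and pays 2/3·29 + 1/3·23 = 27. Off path (the screening), believing low-risk, it pays 29.
low-risk: no screening nets 27; the screening nets 29 − 3 = 26. low-risk stays.
high-risk: no screening nets 27; the screening nets 29 − 9 = 20. high-risk stays.
No type deviates, so pooling is sustained.

Yes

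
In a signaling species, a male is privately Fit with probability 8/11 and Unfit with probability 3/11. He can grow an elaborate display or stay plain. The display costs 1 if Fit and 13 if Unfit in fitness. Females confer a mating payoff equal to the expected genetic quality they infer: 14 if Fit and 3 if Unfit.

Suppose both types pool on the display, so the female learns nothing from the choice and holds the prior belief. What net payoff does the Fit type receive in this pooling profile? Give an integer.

10

Pooled mating payoff = 8/11·14 + 3/11·3 = 11.
Fit pays cost 1 for the display, so net payoff = 11 − 1 = 10.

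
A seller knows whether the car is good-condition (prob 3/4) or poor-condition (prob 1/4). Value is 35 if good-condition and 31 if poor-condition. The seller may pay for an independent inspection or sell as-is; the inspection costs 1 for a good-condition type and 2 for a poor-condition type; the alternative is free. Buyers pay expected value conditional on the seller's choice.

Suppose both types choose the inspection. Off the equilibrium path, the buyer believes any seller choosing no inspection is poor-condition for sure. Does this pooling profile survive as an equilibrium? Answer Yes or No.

On path, the buyer holds the prior and pays 3/4·35 + 1/4·31 = 34. Off path (no inspection), believing poor-condition, it pays 31.
good-condition: the inspection nets 34 − 1 = 33; no inspection nets 31. good-condition stays.
poor-condition: the inspection nets 34 − 2 = 32; no inspection nets 31. poor-condition stays.
No type deviates, so pooling is sustained.

Yes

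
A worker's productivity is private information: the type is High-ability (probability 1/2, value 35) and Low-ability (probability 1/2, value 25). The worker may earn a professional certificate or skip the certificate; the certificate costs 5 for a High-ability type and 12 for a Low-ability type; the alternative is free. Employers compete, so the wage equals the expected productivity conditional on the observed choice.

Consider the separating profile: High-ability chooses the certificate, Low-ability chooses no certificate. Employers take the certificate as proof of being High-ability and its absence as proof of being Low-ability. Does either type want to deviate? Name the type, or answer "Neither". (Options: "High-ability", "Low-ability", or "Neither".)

Neither

The certificate pays 35; no certificate pays 25.
High-ability: assigned the certificate, nets 35 − 5 = 30; deviating to no certificate nets 25.
Low-ability: assigned no certificate, nets 25; deviating to the certificate nets 35 − 12 = 23.
Both types strictly prefer their assigned action; no profitable deviation.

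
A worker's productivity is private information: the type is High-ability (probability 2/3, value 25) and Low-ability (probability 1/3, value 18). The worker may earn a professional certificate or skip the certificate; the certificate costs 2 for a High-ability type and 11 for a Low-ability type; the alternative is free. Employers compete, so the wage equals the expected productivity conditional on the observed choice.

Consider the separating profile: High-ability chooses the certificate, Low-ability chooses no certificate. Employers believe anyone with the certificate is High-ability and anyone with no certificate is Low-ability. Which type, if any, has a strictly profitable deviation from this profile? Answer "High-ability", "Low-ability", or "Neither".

The certificate pays 25; no certificate pays 18.
High-ability: assigned the certificate, nets 25 − 2 = 23; deviating to no certificate nets 18.
Low-ability: assigned no certificate, nets 18; deviating to the certificate nets 25 − 11 = 14.
Both types strictly prefer their assigned action; no profitable deviation.

Neither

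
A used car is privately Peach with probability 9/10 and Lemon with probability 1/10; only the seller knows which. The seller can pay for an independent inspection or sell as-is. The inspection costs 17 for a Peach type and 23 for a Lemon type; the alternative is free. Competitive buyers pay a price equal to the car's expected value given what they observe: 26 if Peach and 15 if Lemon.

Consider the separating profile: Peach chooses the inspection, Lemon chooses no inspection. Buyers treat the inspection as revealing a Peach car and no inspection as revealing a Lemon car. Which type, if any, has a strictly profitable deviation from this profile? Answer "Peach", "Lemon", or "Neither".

Peach

The inspection pays 26; no inspection pays 15.
Peach: assigned the inspection, nets 26 − 17 = 9; deviating to no inspection nets 15.
Lemon: assigned no inspection, nets 15; deviating to the inspection nets 26 − 23 = 3.
The Peach type gains 6 by deviating.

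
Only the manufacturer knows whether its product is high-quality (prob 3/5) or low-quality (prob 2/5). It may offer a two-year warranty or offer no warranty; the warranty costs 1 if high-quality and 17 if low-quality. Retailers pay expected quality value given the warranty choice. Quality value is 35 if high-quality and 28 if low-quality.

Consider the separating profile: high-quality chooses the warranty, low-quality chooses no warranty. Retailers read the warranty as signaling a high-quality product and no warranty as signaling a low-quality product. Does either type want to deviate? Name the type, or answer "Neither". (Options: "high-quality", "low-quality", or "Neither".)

The warranty pays 35; no warranty pays 28.
high-quality: assigned the warranty, nets 35 − 1 = 34; deviating to no warranty nets 28.
low-quality: assigned no warranty, nets 28; deviating to the warranty nets 35 − 17 = 18.
Both types strictly prefer their assigned action; no profitable deviation.

Neither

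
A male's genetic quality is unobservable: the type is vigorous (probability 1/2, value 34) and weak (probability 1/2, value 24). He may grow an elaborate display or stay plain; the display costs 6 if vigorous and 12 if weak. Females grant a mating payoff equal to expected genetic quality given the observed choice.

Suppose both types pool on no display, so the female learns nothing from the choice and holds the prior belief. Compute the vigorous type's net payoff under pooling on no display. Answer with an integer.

Pooled mating payoff = 1/2·34 + 1/2·24 = 29.
vigorous pays no cost for no display, so net payoff = 29.

29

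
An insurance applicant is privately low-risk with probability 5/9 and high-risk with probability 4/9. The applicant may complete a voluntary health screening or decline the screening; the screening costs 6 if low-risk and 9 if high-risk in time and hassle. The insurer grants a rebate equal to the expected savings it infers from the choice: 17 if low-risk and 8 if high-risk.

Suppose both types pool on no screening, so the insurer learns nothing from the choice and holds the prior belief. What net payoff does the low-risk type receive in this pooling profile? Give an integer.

13

Pooled rebate = 5/9·17 + 4/9·8 = 13.
low-risk pays no cost for no screening, so net payoff = 13.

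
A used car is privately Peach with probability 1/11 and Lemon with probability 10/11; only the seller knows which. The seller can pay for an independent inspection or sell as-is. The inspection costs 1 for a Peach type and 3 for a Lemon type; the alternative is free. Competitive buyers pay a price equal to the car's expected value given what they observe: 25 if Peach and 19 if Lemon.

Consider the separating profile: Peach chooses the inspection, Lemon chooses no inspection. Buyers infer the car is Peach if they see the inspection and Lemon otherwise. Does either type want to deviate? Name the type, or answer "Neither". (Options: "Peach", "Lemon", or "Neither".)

Lemon

The inspection pays 25; no inspection pays 19.
Peach: assigned the inspection, nets 25 − 1 = 24; deviating to no inspection nets 19.
Lemon: assigned no inspection, nets 19; deviating to the inspection nets 25 − 3 = 22.
The Lemon type gains 3 by deviating.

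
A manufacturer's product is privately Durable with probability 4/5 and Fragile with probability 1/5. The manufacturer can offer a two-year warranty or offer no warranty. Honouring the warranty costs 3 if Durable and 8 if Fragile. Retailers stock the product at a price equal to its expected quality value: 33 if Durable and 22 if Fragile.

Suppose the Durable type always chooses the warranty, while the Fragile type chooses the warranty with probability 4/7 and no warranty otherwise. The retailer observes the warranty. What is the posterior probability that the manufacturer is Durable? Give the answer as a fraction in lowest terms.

7/8

P(the warranty) = (4/5)·1 + (1/5)·(4/7) = 32/35.
By Bayes' rule, P(Durable | the warranty) = (4/5) / (32/35) = 7/8.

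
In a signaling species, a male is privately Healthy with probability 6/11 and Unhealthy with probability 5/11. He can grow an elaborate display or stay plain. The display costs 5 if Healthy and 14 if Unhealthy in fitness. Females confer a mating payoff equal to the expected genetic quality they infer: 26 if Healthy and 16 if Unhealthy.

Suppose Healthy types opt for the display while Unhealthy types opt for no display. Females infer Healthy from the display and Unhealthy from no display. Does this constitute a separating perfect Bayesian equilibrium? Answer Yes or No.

Yes

Under these beliefs, the display earns mating payoff 26 and no display earns mating payoff 16.
Healthy: the display nets 26 − 5 = 21; no display nets 16. Healthy prefers the display.
Unhealthy: the display nets 26 − 14 = 12; no display nets 16. Unhealthy prefers no display.
Neither type deviates, so the separating profile is an equilibrium.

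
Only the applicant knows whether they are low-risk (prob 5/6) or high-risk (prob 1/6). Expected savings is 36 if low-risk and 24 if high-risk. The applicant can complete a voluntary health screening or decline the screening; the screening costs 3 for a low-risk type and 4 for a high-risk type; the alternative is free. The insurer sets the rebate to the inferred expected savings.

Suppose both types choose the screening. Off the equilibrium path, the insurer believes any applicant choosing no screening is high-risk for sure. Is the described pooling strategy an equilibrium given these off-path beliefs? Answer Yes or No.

Yes

On path, the insurer holds the prior and pays 5/6·36 + 1/6·24 = 34. Off path (no screening), believing high-risk, it pays 24.
low-risk: the screening nets 34 − 3 = 31; no screening nets 24. low-risk stays.
high-risk: the screening nets 34 − 4 = 30; no screening nets 24. high-risk stays.
No type deviates, so pooling is sustained.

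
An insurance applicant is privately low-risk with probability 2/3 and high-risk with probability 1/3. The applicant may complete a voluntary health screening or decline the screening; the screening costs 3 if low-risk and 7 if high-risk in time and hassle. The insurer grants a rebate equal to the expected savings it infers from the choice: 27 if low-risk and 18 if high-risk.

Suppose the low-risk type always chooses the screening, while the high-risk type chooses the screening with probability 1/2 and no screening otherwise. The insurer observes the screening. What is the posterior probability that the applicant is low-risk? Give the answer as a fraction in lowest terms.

4/5

P(the screening) = (2/3)·1 + (1/3)·(1/2) = 5/6.
By Bayes' rule, P(low-risk | the screening) = (2/3) / (5/6) = 4/5.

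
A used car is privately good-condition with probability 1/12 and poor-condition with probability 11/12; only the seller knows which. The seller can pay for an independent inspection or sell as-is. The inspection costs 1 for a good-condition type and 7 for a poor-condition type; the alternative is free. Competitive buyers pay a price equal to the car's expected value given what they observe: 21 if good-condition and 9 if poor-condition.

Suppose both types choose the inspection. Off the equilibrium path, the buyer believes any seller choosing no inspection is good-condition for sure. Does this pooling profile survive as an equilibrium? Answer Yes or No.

On path, the buyer holds the prior and pays 1/12·21 + 11/12·9 = 10. Off path (no inspection), believing good-condition, it pays 21.
good-condition: the inspection nets 10 − 1 = 9; no inspection nets 21. good-condition would deviate.
poor-condition: the inspection nets 10 − 7 = 3; no inspection nets 21. poor-condition would deviate.
A type deviates, so pooling fails.

No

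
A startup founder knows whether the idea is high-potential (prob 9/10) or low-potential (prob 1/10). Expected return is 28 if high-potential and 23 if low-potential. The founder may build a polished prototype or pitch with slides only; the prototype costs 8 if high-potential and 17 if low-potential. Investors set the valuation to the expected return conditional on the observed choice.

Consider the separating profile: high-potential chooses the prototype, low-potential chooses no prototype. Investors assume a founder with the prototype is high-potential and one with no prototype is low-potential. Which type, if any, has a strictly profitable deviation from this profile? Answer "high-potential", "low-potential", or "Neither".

The prototype pays 28; no prototype pays 23.
high-potential: assigned the prototype, nets 28 − 8 = 20; deviating to no prototype nets 23.
low-potential: assigned no prototype, nets 23; deviating to the prototype nets 28 − 17 = 11.
The high-potential type gains 3 by deviating.

high-potential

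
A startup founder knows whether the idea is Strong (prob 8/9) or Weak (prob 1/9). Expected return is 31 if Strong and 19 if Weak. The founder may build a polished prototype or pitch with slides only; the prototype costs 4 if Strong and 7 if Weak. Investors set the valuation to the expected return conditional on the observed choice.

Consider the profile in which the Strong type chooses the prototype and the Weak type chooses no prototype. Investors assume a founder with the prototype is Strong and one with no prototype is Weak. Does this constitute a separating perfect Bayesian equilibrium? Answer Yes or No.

Under these beliefs, the prototype earns valuation 31 and no prototype earns valuation 19.
Strong: the prototype nets 31 − 4 = 27; no prototype nets 19. Strong prefers the prototype.
Weak: the prototype nets 31 − 7 = 24; no prototype nets 19. Weak would deviate to the prototype.
Weak has a profitable deviation, so the profile is not an equilibrium.

No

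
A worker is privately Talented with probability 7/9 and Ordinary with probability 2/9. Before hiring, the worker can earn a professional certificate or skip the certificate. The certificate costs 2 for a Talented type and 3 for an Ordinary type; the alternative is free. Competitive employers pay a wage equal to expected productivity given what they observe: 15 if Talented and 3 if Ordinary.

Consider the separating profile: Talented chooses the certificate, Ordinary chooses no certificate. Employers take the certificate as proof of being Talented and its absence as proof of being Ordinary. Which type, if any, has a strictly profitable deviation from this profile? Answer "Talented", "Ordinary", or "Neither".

The certificate pays 15; no certificate pays 3.
Talented: assigned the certificate, nets 15 − 2 = 13; deviating to no certificate nets 3.
Ordinary: assigned no certificate, nets 3; deviating to the certificate nets 15 − 3 = 12.
The Ordinary type gains 9 by deviating.

Ordinary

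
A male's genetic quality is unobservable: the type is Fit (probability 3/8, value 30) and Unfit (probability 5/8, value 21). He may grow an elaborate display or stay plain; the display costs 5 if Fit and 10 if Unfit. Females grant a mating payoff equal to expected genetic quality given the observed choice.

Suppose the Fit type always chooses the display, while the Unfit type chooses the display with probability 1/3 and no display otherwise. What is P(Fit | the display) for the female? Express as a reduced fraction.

P(the display) = (3/8)·1 + (5/8)·(1/3) = 7/12.
By Bayes' rule, P(Fit | the display) = (3/8) / (7/12) = 9/14.

9/14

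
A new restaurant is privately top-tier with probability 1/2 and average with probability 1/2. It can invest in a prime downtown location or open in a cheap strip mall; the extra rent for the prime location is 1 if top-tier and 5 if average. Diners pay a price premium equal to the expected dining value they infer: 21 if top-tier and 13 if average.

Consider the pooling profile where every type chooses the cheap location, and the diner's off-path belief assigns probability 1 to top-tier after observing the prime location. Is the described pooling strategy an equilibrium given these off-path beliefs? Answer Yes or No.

On path, the diner holds the prior and pays 1/2·21 + 1/2·13 = 17. Off path (the prime location), believing top-tier, it pays 21.
top-tier: the cheap location nets 17; the prime location nets 21 − 1 = 20. top-tier would deviate.
average: the cheap location nets 17; the prime location nets 21 − 5 = 16. average stays.
A type deviates, so pooling fails.

No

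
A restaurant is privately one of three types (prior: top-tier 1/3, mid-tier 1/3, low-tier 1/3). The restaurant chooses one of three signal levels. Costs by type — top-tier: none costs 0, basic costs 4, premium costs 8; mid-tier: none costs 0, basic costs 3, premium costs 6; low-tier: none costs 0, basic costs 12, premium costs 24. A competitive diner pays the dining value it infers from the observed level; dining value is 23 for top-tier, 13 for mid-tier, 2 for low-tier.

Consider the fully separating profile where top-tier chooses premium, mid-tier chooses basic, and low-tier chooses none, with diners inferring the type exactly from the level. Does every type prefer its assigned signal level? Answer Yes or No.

No

Separating price premiums: premium → 23, basic → 13, none → 2.
top-tier (assigned premium): none: 2 − 0 = 2; basic: 13 − 4 = 9; premium: 23 − 8 = 15. top-tier stays.
mid-tier (assigned basic): none: 2 − 0 = 2; basic: 13 − 3 = 10; premium: 23 − 6 = 17. mid-tier prefers premium.
low-tier (assigned none): none: 2 − 0 = 2; basic: 13 − 12 = 1; premium: 23 − 24 = -1. low-tier stays.
At least one type deviates; the separating profile fails.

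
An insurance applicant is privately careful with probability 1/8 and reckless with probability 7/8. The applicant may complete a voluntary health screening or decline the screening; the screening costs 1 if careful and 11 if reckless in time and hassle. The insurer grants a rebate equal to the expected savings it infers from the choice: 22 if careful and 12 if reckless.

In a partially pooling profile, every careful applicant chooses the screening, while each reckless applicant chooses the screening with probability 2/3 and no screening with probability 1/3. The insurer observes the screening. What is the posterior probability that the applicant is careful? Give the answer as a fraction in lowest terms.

P(the screening) = (1/8)·1 + (7/8)·(2/3) = 17/24.
By Bayes' rule, P(careful | the screening) = (1/8) / (17/24) = 3/17.

3/17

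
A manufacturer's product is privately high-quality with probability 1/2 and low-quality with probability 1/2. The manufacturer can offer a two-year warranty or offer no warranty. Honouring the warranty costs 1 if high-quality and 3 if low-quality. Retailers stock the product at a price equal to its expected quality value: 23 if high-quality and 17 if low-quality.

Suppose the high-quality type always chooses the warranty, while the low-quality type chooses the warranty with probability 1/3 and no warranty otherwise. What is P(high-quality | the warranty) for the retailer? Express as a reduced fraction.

3/4

P(the warranty) = (1/2)·1 + (1/2)·(1/3) = 2/3.
By Bayes' rule, P(high-quality | the warranty) = (1/2) / (2/3) = 3/4.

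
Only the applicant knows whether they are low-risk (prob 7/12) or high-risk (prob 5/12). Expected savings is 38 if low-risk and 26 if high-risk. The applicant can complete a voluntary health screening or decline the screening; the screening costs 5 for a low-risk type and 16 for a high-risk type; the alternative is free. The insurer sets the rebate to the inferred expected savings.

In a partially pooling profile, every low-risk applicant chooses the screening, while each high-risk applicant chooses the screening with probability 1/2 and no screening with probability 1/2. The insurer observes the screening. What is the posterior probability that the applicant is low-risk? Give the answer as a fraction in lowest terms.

P(the screening) = (7/12)·1 + (5/12)·(1/2) = 19/24.
By Bayes' rule, P(low-risk | the screening) = (7/12) / (19/24) = 14/19.

14/19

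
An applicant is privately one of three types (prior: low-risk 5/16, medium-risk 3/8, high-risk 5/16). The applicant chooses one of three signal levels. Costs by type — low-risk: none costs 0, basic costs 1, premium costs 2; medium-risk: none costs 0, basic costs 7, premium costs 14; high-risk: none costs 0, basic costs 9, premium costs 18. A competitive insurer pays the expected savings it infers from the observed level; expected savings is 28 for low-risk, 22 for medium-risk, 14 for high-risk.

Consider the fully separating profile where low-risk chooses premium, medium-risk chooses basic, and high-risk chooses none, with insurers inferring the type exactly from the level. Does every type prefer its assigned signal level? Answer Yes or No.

Yes

Separating rebates: premium → 28, basic → 22, none → 14.
low-risk (assigned premium): none: 14 − 0 = 14; basic: 22 − 1 = 21; premium: 28 − 2 = 26. low-risk stays.
medium-risk (assigned basic): none: 14 − 0 = 14; basic: 22 − 7 = 15; premium: 28 − 14 = 14. medium-risk stays.
high-risk (assigned none): none: 14 − 0 = 14; basic: 22 − 9 = 13; premium: 28 − 18 = 10. high-risk stays.
Every type prefers its assigned level; separation holds.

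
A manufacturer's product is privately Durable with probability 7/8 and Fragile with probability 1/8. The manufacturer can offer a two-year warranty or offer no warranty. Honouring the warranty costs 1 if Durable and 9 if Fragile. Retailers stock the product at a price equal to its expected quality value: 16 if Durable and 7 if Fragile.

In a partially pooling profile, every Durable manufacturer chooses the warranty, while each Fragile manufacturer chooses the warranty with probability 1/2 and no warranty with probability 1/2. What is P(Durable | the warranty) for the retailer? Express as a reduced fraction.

14/15

P(the warranty) = (7/8)·1 + (1/8)·(1/2) = 15/16.
By Bayes' rule, P(Durable | the warranty) = (7/8) / (15/16) = 14/15.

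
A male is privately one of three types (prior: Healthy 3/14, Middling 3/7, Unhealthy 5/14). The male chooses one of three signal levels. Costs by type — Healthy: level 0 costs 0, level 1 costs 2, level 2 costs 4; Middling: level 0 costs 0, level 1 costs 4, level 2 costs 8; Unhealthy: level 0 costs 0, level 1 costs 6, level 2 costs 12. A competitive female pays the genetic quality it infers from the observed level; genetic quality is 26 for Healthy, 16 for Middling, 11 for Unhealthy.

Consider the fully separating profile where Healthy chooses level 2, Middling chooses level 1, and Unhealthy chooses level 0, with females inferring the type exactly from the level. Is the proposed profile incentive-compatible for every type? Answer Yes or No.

Separating mating payoffs: level 2 → 26, level 1 → 16, level 0 → 11.
Healthy (assigned level 2): level 0: 11 − 0 = 11; level 1: 16 − 2 = 14; level 2: 26 − 4 = 22. Healthy stays.
Middling (assigned level 1): level 0: 11 − 0 = 11; level 1: 16 − 4 = 12; level 2: 26 − 8 = 18. Middling prefers level 2.
Unhealthy (assigned level 0): level 0: 11 − 0 = 11; level 1: 16 − 6 = 10; level 2: 26 − 12 = 14. Unhealthy prefers level 2.
At least one type deviates; the separating profile fails.

No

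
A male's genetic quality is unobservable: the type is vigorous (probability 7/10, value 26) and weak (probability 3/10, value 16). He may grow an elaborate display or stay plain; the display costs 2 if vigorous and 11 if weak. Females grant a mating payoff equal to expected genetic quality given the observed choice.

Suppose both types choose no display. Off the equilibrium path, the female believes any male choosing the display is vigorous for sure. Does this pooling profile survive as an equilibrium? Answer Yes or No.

No

On path, the female holds the prior and pays 7/10·26 + 3/10·16 = 23. Off path (the display), believing vigorous, it pays 26.
vigorous: no display nets 23; the display nets 26 − 2 = 24. vigorous would deviate.
weak: no display nets 23; the display nets 26 − 11 = 15. weak stays.
A type deviates, so pooling fails.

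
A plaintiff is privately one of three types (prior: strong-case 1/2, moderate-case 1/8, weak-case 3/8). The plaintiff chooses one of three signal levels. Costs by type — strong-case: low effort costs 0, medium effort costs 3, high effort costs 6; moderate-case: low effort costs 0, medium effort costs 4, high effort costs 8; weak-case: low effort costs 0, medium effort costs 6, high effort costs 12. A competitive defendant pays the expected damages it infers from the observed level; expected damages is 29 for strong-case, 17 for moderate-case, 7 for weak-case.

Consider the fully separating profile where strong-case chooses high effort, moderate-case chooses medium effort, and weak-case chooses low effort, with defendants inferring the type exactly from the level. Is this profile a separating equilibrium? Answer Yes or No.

No

Separating settlements: high effort → 29, medium effort → 17, low effort → 7.
strong-case (assigned high effort): low effort: 7 − 0 = 7; medium effort: 17 − 3 = 14; high effort: 29 − 6 = 23. strong-case stays.
moderate-case (assigned medium effort): low effort: 7 − 0 = 7; medium effort: 17 − 4 = 13; high effort: 29 − 8 = 21. moderate-case prefers high effort.
weak-case (assigned low effort): low effort: 7 − 0 = 7; medium effort: 17 − 6 = 11; high effort: 29 − 12 = 17. weak-case prefers high effort.
At least one type deviates; the separating profile fails.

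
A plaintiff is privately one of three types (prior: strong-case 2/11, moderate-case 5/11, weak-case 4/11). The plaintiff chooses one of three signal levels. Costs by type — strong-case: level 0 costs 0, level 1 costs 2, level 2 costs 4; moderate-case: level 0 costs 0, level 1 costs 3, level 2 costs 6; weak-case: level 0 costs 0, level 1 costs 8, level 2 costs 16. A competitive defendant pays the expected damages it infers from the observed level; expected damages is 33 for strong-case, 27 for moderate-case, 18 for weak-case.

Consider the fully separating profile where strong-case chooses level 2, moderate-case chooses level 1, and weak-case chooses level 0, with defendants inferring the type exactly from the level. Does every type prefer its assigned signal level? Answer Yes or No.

Separating settlements: level 2 → 33, level 1 → 27, level 0 → 18.
strong-case (assigned level 2): level 0: 18 − 0 = 18; level 1: 27 − 2 = 25; level 2: 33 − 4 = 29. strong-case stays.
moderate-case (assigned level 1): level 0: 18 − 0 = 18; level 1: 27 − 3 = 24; level 2: 33 − 6 = 27. moderate-case prefers level 2.
weak-case (assigned level 0): level 0: 18 − 0 = 18; level 1: 27 − 8 = 19; level 2: 33 − 16 = 17. weak-case prefers level 1.
At least one type deviates; the separating profile fails.

No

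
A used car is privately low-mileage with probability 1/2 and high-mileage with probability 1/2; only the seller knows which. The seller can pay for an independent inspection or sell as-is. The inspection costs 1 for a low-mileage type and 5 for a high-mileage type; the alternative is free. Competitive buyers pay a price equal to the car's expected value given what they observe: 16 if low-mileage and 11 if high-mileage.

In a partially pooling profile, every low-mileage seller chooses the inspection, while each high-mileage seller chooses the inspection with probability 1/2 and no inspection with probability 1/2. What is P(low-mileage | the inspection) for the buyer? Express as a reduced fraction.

P(the inspection) = (1/2)·1 + (1/2)·(1/2) = 3/4.
By Bayes' rule, P(low-mileage | the inspection) = (1/2) / (3/4) = 2/3.

2/3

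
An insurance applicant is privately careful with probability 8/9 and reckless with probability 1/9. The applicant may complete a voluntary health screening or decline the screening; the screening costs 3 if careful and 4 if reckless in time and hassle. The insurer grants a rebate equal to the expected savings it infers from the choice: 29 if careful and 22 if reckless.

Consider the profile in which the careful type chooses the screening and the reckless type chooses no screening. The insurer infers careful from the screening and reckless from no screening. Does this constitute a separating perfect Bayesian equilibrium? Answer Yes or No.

No

Under these beliefs, the screening earns rebate 29 and no screening earns rebate 22.
careful: the screening nets 29 − 3 = 26; no screening nets 22. careful prefers the screening.
reckless: the screening nets 29 − 4 = 25; no screening nets 22. reckless would deviate to the screening.
reckless has a profitable deviation, so the profile is not an equilibrium.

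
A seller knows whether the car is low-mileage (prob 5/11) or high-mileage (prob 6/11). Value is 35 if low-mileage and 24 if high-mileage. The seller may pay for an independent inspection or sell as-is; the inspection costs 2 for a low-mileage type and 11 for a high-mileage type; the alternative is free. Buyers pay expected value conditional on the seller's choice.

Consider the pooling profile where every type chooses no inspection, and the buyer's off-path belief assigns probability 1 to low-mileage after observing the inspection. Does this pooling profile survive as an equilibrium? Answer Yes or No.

On path, the buyer holds the prior and pays 5/11·35 + 6/11·24 = 29. Off path (the inspection), believing low-mileage, it pays 35.
low-mileage: no inspection nets 29; the inspection nets 35 − 2 = 33. low-mileage would deviate.
high-mileage: no inspection nets 29; the inspection nets 35 − 11 = 24. high-mileage stays.
A type deviates, so pooling fails.

No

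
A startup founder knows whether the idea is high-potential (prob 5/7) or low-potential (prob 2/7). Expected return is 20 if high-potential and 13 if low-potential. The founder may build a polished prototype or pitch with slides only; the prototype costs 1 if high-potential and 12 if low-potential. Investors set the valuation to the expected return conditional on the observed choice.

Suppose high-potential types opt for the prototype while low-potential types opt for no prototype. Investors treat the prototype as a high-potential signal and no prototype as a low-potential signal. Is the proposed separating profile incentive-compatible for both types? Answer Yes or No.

Yes

Under these beliefs, the prototype earns valuation 20 and no prototype earns valuation 13.
high-potential: the prototype nets 20 − 1 = 19; no prototype nets 13. high-potential prefers the prototype.
low-potential: the prototype nets 20 − 12 = 8; no prototype nets 13. low-potential prefers no prototype.
Neither type deviates, so the separating profile is an equilibrium.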